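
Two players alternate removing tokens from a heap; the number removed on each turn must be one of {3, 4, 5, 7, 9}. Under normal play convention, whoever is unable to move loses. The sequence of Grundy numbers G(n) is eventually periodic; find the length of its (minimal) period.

12

n :  0  1  2  3  4  5  6  7  8  9 10 11 12 13 14 15 16 17 18 19 20 21 22 23 24 25
G :  0  0  0  1  1  1  2  2  2  3  3  3  0  0  0  1  1  1  2  2  2  3  3  3  0  0
G(n+12) = G(n) holds for n = 0,…,8 (a full window of length max(S) = 9), so the sequence is purely periodic with period 12.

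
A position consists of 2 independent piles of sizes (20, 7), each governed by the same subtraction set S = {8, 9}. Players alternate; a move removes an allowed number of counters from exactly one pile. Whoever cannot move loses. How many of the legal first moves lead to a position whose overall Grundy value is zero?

0

All piles use S = {8, 9}:
G(0) = 0
G(1) = mex{} = 0
G(2) = mex{} = 0
G(3) = mex{} = 0
G(4) = mex{} = 0
G(5) = mex{} = 0
G(6) = mex{} = 0
G(7) = mex{} = 0
G(8) = mex{0} = 1
G(9) = mex{0,0} = 1
G(10) = mex{0,0} = 1
G(11) = mex{0,0} = 1
G(12) = mex{0,0} = 1
G(13) = mex{0,0} = 1
G(14) = mex{0,0} = 1
G(15) = mex{0,0} = 1
G(16) = mex{1,0} = 2
G(17) = mex{1,1} = 0
G(18) = mex{1,1} = 0
G(19) = mex{1,1} = 0
G(20) = mex{1,1} = 0
Pile A: G(20) = 0.
Pile B: G(7) = 0.
Combined Grundy value = 0 ⊕ 0 = 0.
A winning move leaves total XOR = 0, i.e. changes one component's Grundy value g to g ⊕ X where X is the current total.
Pile A: target g' = 0⊕0 = 0, but every legal move changes the Grundy value (mex property), so 0 moves.
Pile B: target g' = 0⊕0 = 0, but every legal move changes the Grundy value (mex property), so 0 moves.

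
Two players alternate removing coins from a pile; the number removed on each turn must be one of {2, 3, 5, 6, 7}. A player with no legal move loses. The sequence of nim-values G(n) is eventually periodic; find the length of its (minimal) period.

G(0) = 0
G(1) = mex{} = 0
G(2) = mex{0} = 1
G(3) = mex{0,0} = 1
G(4) = mex{1,0} = 2
G(5) = mex{1,1,0} = 2
G(6) = mex{2,1,0,0} = 3
G(7) = mex{2,2,1,0,0} = 3
G(8) = mex{3,2,1,1,0} = 4
G(9) = mex{3,3,2,1,1} = 0
G(10) = mex{4,3,2,2,1} = 0
G(11) = mex{0,4,3,2,2} = 1
G(12) = mex{0,0,3,3,2} = 1
G(13) = mex{1,0,4,3,3} = 2
G(14) = mex{1,1,0,4,3} = 2
G(15) = mex{2,1,0,0,4} = 3
G(16) = mex{2,2,1,0,0} = 3
G(17) = mex{3,2,1,1,0} = 4
G(18) = mex{3,3,2,1,1} = 0
G(19) = mex{4,3,2,2,1} = 0
G(n+9) = G(n) holds for n = 0,…,6 (a full window of length max(S) = 7), so the sequence is purely periodic with period 9.

9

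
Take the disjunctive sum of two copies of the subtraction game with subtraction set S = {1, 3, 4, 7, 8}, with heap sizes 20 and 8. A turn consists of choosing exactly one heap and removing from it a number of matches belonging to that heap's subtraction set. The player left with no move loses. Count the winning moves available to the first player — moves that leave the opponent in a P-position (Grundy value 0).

1

All heaps use S = {1, 3, 4, 7, 8}:
G(0) = 0
G(1) = mex{0} = 1
G(2) = mex{1} = 0
G(3) = mex{0,0} = 1
G(4) = mex{1,1,0} = 2
G(5) = mex{2,0,1} = 3
G(6) = mex{3,1,0} = 2
G(7) = mex{2,2,1,0} = 3
G(8) = mex{3,3,2,1,0} = 4
G(9) = mex{4,2,3,0,1} = 5
G(10) = mex{5,3,2,1,0} = 4
G(11) = mex{4,4,3,2,1} = 0
G(12) = mex{0,5,4,3,2} = 1
G(13) = mex{1,4,5,2,3} = 0
G(14) = mex{0,0,4,3,2} = 1
G(15) = mex{1,1,0,4,3} = 2
G(16) = mex{2,0,1,5,4} = 3
G(17) = mex{3,1,0,4,5} = 2
G(18) = mex{2,2,1,0,4} = 3
G(19) = mex{3,3,2,1,0} = 4
G(20) = mex{4,2,3,0,1} = 5
Heap A: G(20) = 5.
Heap B: G(8) = 4.
Combined Grundy value = 5 ⊕ 4 = 1.
A winning move leaves total XOR = 0, i.e. changes one component's Grundy value g to g ⊕ X where X is the current total.
Heap A: need g' = 5⊕1 = 4. Options: 20−1→G=4, 20−3→G=2, 20−4→G=3, 20−7→G=0, 20−8→G=1. Hits: 1.
Heap B: need g' = 4⊕1 = 5. Options: 8−1→G=3, 8−3→G=3, 8−4→G=2, 8−7→G=1, 8−8→G=0. Hits: 0.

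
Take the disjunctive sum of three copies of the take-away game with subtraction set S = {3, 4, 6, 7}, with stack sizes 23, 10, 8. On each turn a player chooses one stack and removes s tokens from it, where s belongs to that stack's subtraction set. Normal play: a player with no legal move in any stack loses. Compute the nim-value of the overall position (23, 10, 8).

3

All stacks use S = {3, 4, 6, 7}:
G(0) = 0
G(1) = mex{} = 0
G(2) = mex{} = 0
G(3) = mex{0} = 1
G(4) = mex{0,0} = 1
G(5) = mex{0,0} = 1
G(6) = mex{1,0,0} = 2
G(7) = mex{1,1,0,0} = 2
G(8) = mex{1,1,0,0} = 2
G(9) = mex{2,1,1,0} = 3
G(10) = mex{2,2,1,1} = 0
G(11) = mex{2,2,1,1} = 0
G(12) = mex{3,2,2,1} = 0
G(13) = mex{0,3,2,2} = 1
G(14) = mex{0,0,2,2} = 1
G(15) = mex{0,0,3,2} = 1
G(16) = mex{1,0,0,3} = 2
G(17) = mex{1,1,0,0} = 2
G(18) = mex{1,1,0,0} = 2
G(19) = mex{2,1,1,0} = 3
G(20) = mex{2,2,1,1} = 0
G(21) = mex{2,2,1,1} = 0
G(22) = mex{3,2,2,1} = 0
G(23) = mex{0,3,2,2} = 1
Stack A: G(23) = 1.
Stack B: G(10) = 0.
Stack C: G(8) = 2.
Combined Grundy value = 1 ⊕ 0 ⊕ 2 = 3.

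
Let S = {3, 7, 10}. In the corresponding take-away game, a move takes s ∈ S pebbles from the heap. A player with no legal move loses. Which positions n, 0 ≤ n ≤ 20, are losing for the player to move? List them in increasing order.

n :  0  1  2  3  4  5  6  7  8  9 10 11 12 13 14 15 16 17 18 19 20
G :  0  0  0  1  1  1  0  2  2  1  3  3  2  2  0  0  3  1  1  0  0
P-positions are exactly the n with G(n) = 0.

0, 1, 2, 6, 14, 15, 19, 20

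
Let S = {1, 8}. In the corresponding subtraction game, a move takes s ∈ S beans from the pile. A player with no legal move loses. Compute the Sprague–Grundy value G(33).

G(0) = 0
G(1) = mex{0} = 1
G(2) = mex{1} = 0
G(3) = mex{0} = 1
G(4) = mex{1} = 0
G(5) = mex{0} = 1
G(6) = mex{1} = 0
G(7) = mex{0} = 1
G(8) = mex{1,0} = 2
G(9) = mex{2,1} = 0
G(10) = mex{0,0} = 1
G(11) = mex{1,1} = 0
G(12) = mex{0,0} = 1
G(13) = mex{1,1} = 0
G(14) = mex{0,0} = 1
G(15) = mex{1,1} = 0
G(16) = mex{0,2} = 1
G(17) = mex{1,0} = 2
G(18) = mex{2,1} = 0
G(19) = mex{0,0} = 1
G(20) = mex{1,1} = 0
G(21) = mex{0,0} = 1
G(22) = mex{1,1} = 0
G(23) = mex{0,0} = 1
G(24) = mex{1,1} = 0
G(25) = mex{0,2} = 1
G(26) = mex{1,0} = 2
G(27) = mex{2,1} = 0
G(28) = mex{0,0} = 1
G(29) = mex{1,1} = 0
G(30) = mex{0,0} = 1
G(31) = mex{1,1} = 0
G(32) = mex{0,0} = 1
G(33) = mex{1,1} = 0

0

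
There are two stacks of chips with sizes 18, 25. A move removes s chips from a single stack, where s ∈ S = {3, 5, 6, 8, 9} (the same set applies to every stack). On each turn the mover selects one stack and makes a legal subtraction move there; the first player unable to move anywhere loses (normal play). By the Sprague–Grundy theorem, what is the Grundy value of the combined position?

2

All stacks use S = {3, 5, 6, 8, 9}:
n :  0  1  2  3  4  5  6  7  8  9 10 11 12 13 14 15 16 17 18 19 20 21 22 23 24 25
G :  0  0  0  1  1  1  2  2  2  3  3  3  0  0  0  1  1  1  2  2  2  3  3  3  0  0
Stack A: G(18) = 2.
Stack B: G(25) = 0.
Combined Grundy value = 2 ⊕ 0 = 2.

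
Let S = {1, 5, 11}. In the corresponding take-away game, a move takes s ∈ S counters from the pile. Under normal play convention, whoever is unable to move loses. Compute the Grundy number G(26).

n :  0  1  2  3  4  5  6  7  8  9 10 11 12 13 14 15 16 17 18 19 20 21 22 23 24 25 26
G :  0  1  0  1  0  1  0  1  0  1  0  1  0  1  0  1  0  1  0  1  0  1  0  1  0  1  0

0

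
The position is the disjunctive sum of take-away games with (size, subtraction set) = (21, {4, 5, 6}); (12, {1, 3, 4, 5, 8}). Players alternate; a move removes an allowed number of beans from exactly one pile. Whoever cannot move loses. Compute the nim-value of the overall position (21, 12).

1

Pile A, S = {4, 5, 6}:
G(0) = 0
G(1) = mex{} = 0
G(2) = mex{} = 0
G(3) = mex{} = 0
G(4) = mex{0} = 1
G(5) = mex{0,0} = 1
G(6) = mex{0,0,0} = 1
G(7) = mex{0,0,0} = 1
G(8) = mex{1,0,0} = 2
G(9) = mex{1,1,0} = 2
G(10) = mex{1,1,1} = 0
G(11) = mex{1,1,1} = 0
G(12) = mex{2,1,1} = 0
G(13) = mex{2,2,1} = 0
G(14) = mex{0,2,2} = 1
G(15) = mex{0,0,2} = 1
G(16) = mex{0,0,0} = 1
G(17) = mex{0,0,0} = 1
G(18) = mex{1,0,0} = 2
G(19) = mex{1,1,0} = 2
G(20) = mex{1,1,1} = 0
G(21) = mex{1,1,1} = 0
G_A(21) = 0.
Pile B, S = {1, 3, 4, 5, 8}:
G(0) = 0
G(1) = mex{0} = 1
G(2) = mex{1} = 0
G(3) = mex{0,0} = 1
G(4) = mex{1,1,0} = 2
G(5) = mex{2,0,1,0} = 3
G(6) = mex{3,1,0,1} = 2
G(7) = mex{2,2,1,0} = 3
G(8) = mex{3,3,2,1,0} = 4
G(9) = mex{4,2,3,2,1} = 0
G(10) = mex{0,3,2,3,0} = 1
G(11) = mex{1,4,3,2,1} = 0
G(12) = mex{0,0,4,3,2} = 1
G_B(12) = 1.
Combined Grundy value = 0 ⊕ 1 = 1.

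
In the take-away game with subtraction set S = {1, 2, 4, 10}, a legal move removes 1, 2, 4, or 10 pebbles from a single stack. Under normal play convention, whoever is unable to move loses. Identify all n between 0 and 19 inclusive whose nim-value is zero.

0, 3, 6, 9, 12, 15, 18

G(0) = 0
G(1) = mex{0} = 1
G(2) = mex{1,0} = 2
G(3) = mex{2,1} = 0
G(4) = mex{0,2,0} = 1
G(5) = mex{1,0,1} = 2
G(6) = mex{2,1,2} = 0
G(7) = mex{0,2,0} = 1
G(8) = mex{1,0,1} = 2
G(9) = mex{2,1,2} = 0
G(10) = mex{0,2,0,0} = 1
G(11) = mex{1,0,1,1} = 2
G(12) = mex{2,1,2,2} = 0
G(13) = mex{0,2,0,0} = 1
G(14) = mex{1,0,1,1} = 2
G(15) = mex{2,1,2,2} = 0
G(16) = mex{0,2,0,0} = 1
G(17) = mex{1,0,1,1} = 2
G(18) = mex{2,1,2,2} = 0
G(19) = mex{0,2,0,0} = 1
P-positions are exactly the n with G(n) = 0.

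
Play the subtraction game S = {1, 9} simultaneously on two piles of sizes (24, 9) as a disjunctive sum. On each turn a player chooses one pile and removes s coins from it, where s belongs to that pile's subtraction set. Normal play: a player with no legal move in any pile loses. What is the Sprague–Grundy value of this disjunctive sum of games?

All piles use S = {1, 9}:
n :  0  1  2  3  4  5  6  7  8  9 10 11 12 13 14 15 16 17 18 19 20 21 22 23 24
G :  0  1  0  1  0  1  0  1  0  1  0  1  0  1  0  1  0  1  0  1  0  1  0  1  0
Pile A: G(24) = 0.
Pile B: G(9) = 1.
Combined Grundy value = 0 ⊕ 1 = 1.

1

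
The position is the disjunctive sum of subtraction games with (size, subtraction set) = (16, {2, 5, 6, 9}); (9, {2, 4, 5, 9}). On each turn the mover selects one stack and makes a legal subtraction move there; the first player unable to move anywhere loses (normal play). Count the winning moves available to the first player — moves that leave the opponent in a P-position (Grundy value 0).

Stack A, S = {2, 5, 6, 9}:
G(0) = 0
G(1) = mex{} = 0
G(2) = mex{0} = 1
G(3) = mex{0} = 1
G(4) = mex{1} = 0
G(5) = mex{1,0} = 2
G(6) = mex{0,0,0} = 1
G(7) = mex{2,1,0} = 3
G(8) = mex{1,1,1} = 0
G(9) = mex{3,0,1,0} = 2
G(10) = mex{0,2,0,0} = 1
G(11) = mex{2,1,2,1} = 0
G(12) = mex{1,3,1,1} = 0
G(13) = mex{0,0,3,0} = 1
G(14) = mex{0,2,0,2} = 1
G(15) = mex{1,1,2,1} = 0
G(16) = mex{1,0,1,3} = 2
G_A(16) = 2.
Stack B, S = {2, 4, 5, 9}:
G(0) = 0
G(1) = mex{} = 0
G(2) = mex{0} = 1
G(3) = mex{0} = 1
G(4) = mex{1,0} = 2
G(5) = mex{1,0,0} = 2
G(6) = mex{2,1,0} = 3
G(7) = mex{2,1,1} = 0
G(8) = mex{3,2,1} = 0
G(9) = mex{0,2,2,0} = 1
G_B(9) = 1.
Combined Grundy value = 2 ⊕ 1 = 3.
A winning move leaves total XOR = 0, i.e. changes one component's Grundy value g to g ⊕ X where X is the current total.
Stack A: need g' = 2⊕3 = 1. Options: 16−2→G=1, 16−5→G=0, 16−6→G=1, 16−9→G=3. Hits: 2.
Stack B: need g' = 1⊕3 = 2. Options: 9−2→G=0, 9−4→G=2, 9−5→G=2, 9−9→G=0. Hits: 2.

4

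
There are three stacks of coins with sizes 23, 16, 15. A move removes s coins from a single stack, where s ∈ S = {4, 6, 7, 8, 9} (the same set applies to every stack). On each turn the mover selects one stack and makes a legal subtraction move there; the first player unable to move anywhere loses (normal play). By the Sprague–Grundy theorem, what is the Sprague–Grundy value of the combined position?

2

All stacks use S = {4, 6, 7, 8, 9}:
n :  0  1  2  3  4  5  6  7  8  9 10 11 12 13 14 15 16 17 18 19 20 21 22 23
G :  0  0  0  0  1  1  1  1  2  2  2  2  3  0  0  0  0  1  1  1  1  2  2  2
Stack A: G(23) = 2.
Stack B: G(16) = 0.
Stack C: G(15) = 0.
Combined Grundy value = 2 ⊕ 0 ⊕ 0 = 2.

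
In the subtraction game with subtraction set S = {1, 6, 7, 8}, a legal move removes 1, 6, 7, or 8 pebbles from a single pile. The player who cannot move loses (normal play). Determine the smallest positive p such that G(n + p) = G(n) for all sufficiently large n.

13

G(0) = 0
G(1) = mex{0} = 1
G(2) = mex{1} = 0
G(3) = mex{0} = 1
G(4) = mex{1} = 0
G(5) = mex{0} = 1
G(6) = mex{1,0} = 2
G(7) = mex{2,1,0} = 3
G(8) = mex{3,0,1,0} = 2
G(9) = mex{2,1,0,1} = 3
G(10) = mex{3,0,1,0} = 2
G(11) = mex{2,1,0,1} = 3
G(12) = mex{3,2,1,0} = 4
G(13) = mex{4,3,2,1} = 0
G(14) = mex{0,2,3,2} = 1
G(15) = mex{1,3,2,3} = 0
G(16) = mex{0,2,3,2} = 1
G(17) = mex{1,3,2,3} = 0
G(18) = mex{0,4,3,2} = 1
G(19) = mex{1,0,4,3} = 2
G(20) = mex{2,1,0,4} = 3
G(21) = mex{3,0,1,0} = 2
G(22) = mex{2,1,0,1} = 3
G(23) = mex{3,0,1,0} = 2
G(24) = mex{2,1,0,1} = 3
G(25) = mex{3,2,1,0} = 4
G(26) = mex{4,3,2,1} = 0
G(27) = mex{0,2,3,2} = 1
G(n+13) = G(n) holds for n = 0,…,7 (a full window of length max(S) = 8), so the sequence is purely periodic with period 13.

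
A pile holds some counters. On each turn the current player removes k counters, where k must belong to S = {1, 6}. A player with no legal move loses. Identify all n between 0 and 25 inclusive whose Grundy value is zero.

G(0) = 0
G(1) = mex{0} = 1
G(2) = mex{1} = 0
G(3) = mex{0} = 1
G(4) = mex{1} = 0
G(5) = mex{0} = 1
G(6) = mex{1,0} = 2
G(7) = mex{2,1} = 0
G(8) = mex{0,0} = 1
G(9) = mex{1,1} = 0
G(10) = mex{0,0} = 1
G(11) = mex{1,1} = 0
G(12) = mex{0,2} = 1
G(13) = mex{1,0} = 2
G(14) = mex{2,1} = 0
G(15) = mex{0,0} = 1
G(16) = mex{1,1} = 0
G(17) = mex{0,0} = 1
G(18) = mex{1,1} = 0
G(19) = mex{0,2} = 1
G(20) = mex{1,0} = 2
G(21) = mex{2,1} = 0
G(22) = mex{0,0} = 1
G(23) = mex{1,1} = 0
G(24) = mex{0,0} = 1
G(25) = mex{1,1} = 0
P-positions are exactly the n with G(n) = 0.

0, 2, 4, 7, 9, 11, 14, 16, 18, 21, 23, 25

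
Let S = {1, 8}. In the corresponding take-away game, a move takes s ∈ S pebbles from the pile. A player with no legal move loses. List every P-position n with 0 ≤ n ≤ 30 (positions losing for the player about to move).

n :  0  1  2  3  4  5  6  7  8  9 10 11 12 13 14 15 16 17 18 19 20 21 22 23 24 25 26 27 28 29 30
G :  0  1  0  1  0  1  0  1  2  0  1  0  1  0  1  0  1  2  0  1  0  1  0  1  0  1  2  0  1  0  1
P-positions are exactly the n with G(n) = 0.

0, 2, 4, 6, 9, 11, 13, 15, 18, 20, 22, 24, 27, 29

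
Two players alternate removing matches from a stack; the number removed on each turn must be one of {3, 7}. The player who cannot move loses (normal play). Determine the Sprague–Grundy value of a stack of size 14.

G(0) = 0
G(1) = mex{} = 0
G(2) = mex{} = 0
G(3) = mex{0} = 1
G(4) = mex{0} = 1
G(5) = mex{0} = 1
G(6) = mex{1} = 0
G(7) = mex{1,0} = 2
G(8) = mex{1,0} = 2
G(9) = mex{0,0} = 1
G(10) = mex{2,1} = 0
G(11) = mex{2,1} = 0
G(12) = mex{1,1} = 0
G(13) = mex{0,0} = 1
G(14) = mex{0,2} = 1

1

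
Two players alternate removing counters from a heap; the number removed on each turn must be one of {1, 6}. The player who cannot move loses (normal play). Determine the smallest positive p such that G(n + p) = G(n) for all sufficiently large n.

n :  0  1  2  3  4  5  6  7  8  9 10 11 12 13 14 15
G :  0  1  0  1  0  1  2  0  1  0  1  0  1  2  0  1
G(n+7) = G(n) holds for n = 0,…,5 (a full window of length max(S) = 6), so the sequence is purely periodic with period 7.

7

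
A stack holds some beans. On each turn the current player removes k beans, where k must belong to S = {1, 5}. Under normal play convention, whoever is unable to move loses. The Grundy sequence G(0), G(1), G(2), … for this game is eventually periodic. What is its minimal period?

n :  0  1  2  3  4  5  6  7  8  9 10 11 12 13 14
G :  0  1  0  1  0  1  0  1  0  1  0  1  0  1  0
G(n+2) = G(n) holds for n = 0,…,4 (a full window of length max(S) = 5), so the sequence is purely periodic with period 2.

2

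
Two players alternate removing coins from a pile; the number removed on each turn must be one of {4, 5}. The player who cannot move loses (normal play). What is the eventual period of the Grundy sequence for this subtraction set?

n :  0  1  2  3  4  5  6  7  8  9 10 11 12 13 14 15 16 17 18 19
G :  0  0  0  0  1  1  1  1  2  0  0  0  0  1  1  1  1  2  0  0
G(n+9) = G(n) holds for n = 0,…,4 (a full window of length max(S) = 5), so the sequence is purely periodic with period 9.

9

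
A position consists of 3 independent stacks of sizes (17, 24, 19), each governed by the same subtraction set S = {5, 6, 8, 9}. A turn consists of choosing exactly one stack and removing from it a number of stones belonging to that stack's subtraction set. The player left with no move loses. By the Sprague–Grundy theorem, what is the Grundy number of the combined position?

All stacks use S = {5, 6, 8, 9}:
G(0) = 0
G(1) = mex{} = 0
G(2) = mex{} = 0
G(3) = mex{} = 0
G(4) = mex{} = 0
G(5) = mex{0} = 1
G(6) = mex{0,0} = 1
G(7) = mex{0,0} = 1
G(8) = mex{0,0,0} = 1
G(9) = mex{0,0,0,0} = 1
G(10) = mex{1,0,0,0} = 2
G(11) = mex{1,1,0,0} = 2
G(12) = mex{1,1,0,0} = 2
G(13) = mex{1,1,1,0} = 2
G(14) = mex{1,1,1,1} = 0
G(15) = mex{2,1,1,1} = 0
G(16) = mex{2,2,1,1} = 0
G(17) = mex{2,2,1,1} = 0
G(18) = mex{2,2,2,1} = 0
G(19) = mex{0,2,2,2} = 1
G(20) = mex{0,0,2,2} = 1
G(21) = mex{0,0,2,2} = 1
G(22) = mex{0,0,0,2} = 1
G(23) = mex{0,0,0,0} = 1
G(24) = mex{1,0,0,0} = 2
Stack A: G(17) = 0.
Stack B: G(24) = 2.
Stack C: G(19) = 1.
Combined Grundy value = 0 ⊕ 2 ⊕ 1 = 3.

3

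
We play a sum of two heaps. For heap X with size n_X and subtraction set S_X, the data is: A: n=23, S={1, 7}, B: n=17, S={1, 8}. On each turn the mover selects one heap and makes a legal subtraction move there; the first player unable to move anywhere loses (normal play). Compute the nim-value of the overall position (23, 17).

3

Heap A, S = {1, 7}:
G(0) = 0
G(1) = mex{0} = 1
G(2) = mex{1} = 0
G(3) = mex{0} = 1
G(4) = mex{1} = 0
G(5) = mex{0} = 1
G(6) = mex{1} = 0
G(7) = mex{0,0} = 1
G(8) = mex{1,1} = 0
G(9) = mex{0,0} = 1
G(10) = mex{1,1} = 0
G(11) = mex{0,0} = 1
G(12) = mex{1,1} = 0
G(13) = mex{0,0} = 1
G(14) = mex{1,1} = 0
G(15) = mex{0,0} = 1
G(16) = mex{1,1} = 0
G(17) = mex{0,0} = 1
G(18) = mex{1,1} = 0
G(19) = mex{0,0} = 1
G(20) = mex{1,1} = 0
G(21) = mex{0,0} = 1
G(22) = mex{1,1} = 0
G(23) = mex{0,0} = 1
G_A(23) = 1.
Heap B, S = {1, 8}:
G(0) = 0
G(1) = mex{0} = 1
G(2) = mex{1} = 0
G(3) = mex{0} = 1
G(4) = mex{1} = 0
G(5) = mex{0} = 1
G(6) = mex{1} = 0
G(7) = mex{0} = 1
G(8) = mex{1,0} = 2
G(9) = mex{2,1} = 0
G(10) = mex{0,0} = 1
G(11) = mex{1,1} = 0
G(12) = mex{0,0} = 1
G(13) = mex{1,1} = 0
G(14) = mex{0,0} = 1
G(15) = mex{1,1} = 0
G(16) = mex{0,2} = 1
G(17) = mex{1,0} = 2
G_B(17) = 2.
Combined Grundy value = 1 ⊕ 2 = 3.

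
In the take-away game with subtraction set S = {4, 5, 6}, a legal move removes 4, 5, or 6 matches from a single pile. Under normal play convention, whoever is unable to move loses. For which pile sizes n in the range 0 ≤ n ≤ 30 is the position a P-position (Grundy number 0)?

G(0) = 0
G(1) = mex{} = 0
G(2) = mex{} = 0
G(3) = mex{} = 0
G(4) = mex{0} = 1
G(5) = mex{0,0} = 1
G(6) = mex{0,0,0} = 1
G(7) = mex{0,0,0} = 1
G(8) = mex{1,0,0} = 2
G(9) = mex{1,1,0} = 2
G(10) = mex{1,1,1} = 0
G(11) = mex{1,1,1} = 0
G(12) = mex{2,1,1} = 0
G(13) = mex{2,2,1} = 0
G(14) = mex{0,2,2} = 1
G(15) = mex{0,0,2} = 1
G(16) = mex{0,0,0} = 1
G(17) = mex{0,0,0} = 1
G(18) = mex{1,0,0} = 2
G(19) = mex{1,1,0} = 2
G(20) = mex{1,1,1} = 0
G(21) = mex{1,1,1} = 0
G(22) = mex{2,1,1} = 0
G(23) = mex{2,2,1} = 0
G(24) = mex{0,2,2} = 1
G(25) = mex{0,0,2} = 1
G(26) = mex{0,0,0} = 1
G(27) = mex{0,0,0} = 1
G(28) = mex{1,0,0} = 2
G(29) = mex{1,1,0} = 2
G(30) = mex{1,1,1} = 0
P-positions are exactly the n with G(n) = 0.

0, 1, 2, 3, 10, 11, 12, 13, 20, 21, 22, 23, 30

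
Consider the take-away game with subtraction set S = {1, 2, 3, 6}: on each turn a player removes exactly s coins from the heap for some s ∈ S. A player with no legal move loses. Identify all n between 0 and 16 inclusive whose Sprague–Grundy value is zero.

0, 4, 8, 12, 16

n :  0  1  2  3  4  5  6  7  8  9 10 11 12 13 14 15 16
G :  0  1  2  3  0  1  2  3  0  1  2  3  0  1  2  3  0
P-positions are exactly the n with G(n) = 0.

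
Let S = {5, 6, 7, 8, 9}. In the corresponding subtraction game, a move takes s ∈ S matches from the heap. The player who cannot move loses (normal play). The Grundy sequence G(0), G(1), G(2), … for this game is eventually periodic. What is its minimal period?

G(0) = 0
G(1) = mex{} = 0
G(2) = mex{} = 0
G(3) = mex{} = 0
G(4) = mex{} = 0
G(5) = mex{0} = 1
G(6) = mex{0,0} = 1
G(7) = mex{0,0,0} = 1
G(8) = mex{0,0,0,0} = 1
G(9) = mex{0,0,0,0,0} = 1
G(10) = mex{1,0,0,0,0} = 2
G(11) = mex{1,1,0,0,0} = 2
G(12) = mex{1,1,1,0,0} = 2
G(13) = mex{1,1,1,1,0} = 2
G(14) = mex{1,1,1,1,1} = 0
G(15) = mex{2,1,1,1,1} = 0
G(16) = mex{2,2,1,1,1} = 0
G(17) = mex{2,2,2,1,1} = 0
G(18) = mex{2,2,2,2,1} = 0
G(19) = mex{0,2,2,2,2} = 1
G(20) = mex{0,0,2,2,2} = 1
G(21) = mex{0,0,0,2,2} = 1
G(22) = mex{0,0,0,0,2} = 1
G(23) = mex{0,0,0,0,0} = 1
G(24) = mex{1,0,0,0,0} = 2
G(25) = mex{1,1,0,0,0} = 2
G(26) = mex{1,1,1,0,0} = 2
G(27) = mex{1,1,1,1,0} = 2
G(28) = mex{1,1,1,1,1} = 0
G(29) = mex{2,1,1,1,1} = 0
G(n+14) = G(n) holds for n = 0,…,8 (a full window of length max(S) = 9), so the sequence is purely periodic with period 14.

14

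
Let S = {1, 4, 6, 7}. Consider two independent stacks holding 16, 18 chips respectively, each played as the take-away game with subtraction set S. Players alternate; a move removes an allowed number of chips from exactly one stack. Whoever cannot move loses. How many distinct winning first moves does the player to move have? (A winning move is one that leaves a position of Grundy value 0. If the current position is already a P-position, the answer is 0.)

All stacks use S = {1, 4, 6, 7}:
G(0) = 0
G(1) = mex{0} = 1
G(2) = mex{1} = 0
G(3) = mex{0} = 1
G(4) = mex{1,0} = 2
G(5) = mex{2,1} = 0
G(6) = mex{0,0,0} = 1
G(7) = mex{1,1,1,0} = 2
G(8) = mex{2,2,0,1} = 3
G(9) = mex{3,0,1,0} = 2
G(10) = mex{2,1,2,1} = 0
G(11) = mex{0,2,0,2} = 1
G(12) = mex{1,3,1,0} = 2
G(13) = mex{2,2,2,1} = 0
G(14) = mex{0,0,3,2} = 1
G(15) = mex{1,1,2,3} = 0
G(16) = mex{0,2,0,2} = 1
G(17) = mex{1,0,1,0} = 2
G(18) = mex{2,1,2,1} = 0
Stack A: G(16) = 1.
Stack B: G(18) = 0.
Combined Grundy value = 1 ⊕ 0 = 1.
A winning move leaves total XOR = 0, i.e. changes one component's Grundy value g to g ⊕ X where X is the current total.
Stack A: need g' = 1⊕1 = 0. Options: 16−1→G=0, 16−4→G=2, 16−6→G=0, 16−7→G=2. Hits: 2.
Stack B: need g' = 0⊕1 = 1. Options: 18−1→G=2, 18−4→G=1, 18−6→G=2, 18−7→G=1. Hits: 2.

4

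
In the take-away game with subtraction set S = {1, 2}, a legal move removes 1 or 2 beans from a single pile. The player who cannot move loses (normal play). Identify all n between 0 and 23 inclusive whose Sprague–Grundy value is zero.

n :  0  1  2  3  4  5  6  7  8  9 10 11 12 13 14 15 16 17 18 19 20 21 22 23
G :  0  1  2  0  1  2  0  1  2  0  1  2  0  1  2  0  1  2  0  1  2  0  1  2
P-positions are exactly the n with G(n) = 0.

0, 3, 6, 9, 12, 15, 18, 21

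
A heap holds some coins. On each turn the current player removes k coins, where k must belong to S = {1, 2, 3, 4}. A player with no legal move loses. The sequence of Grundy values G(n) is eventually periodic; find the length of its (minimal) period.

G(0) = 0
G(1) = mex{0} = 1
G(2) = mex{1,0} = 2
G(3) = mex{2,1,0} = 3
G(4) = mex{3,2,1,0} = 4
G(5) = mex{4,3,2,1} = 0
G(6) = mex{0,4,3,2} = 1
G(7) = mex{1,0,4,3} = 2
G(8) = mex{2,1,0,4} = 3
G(9) = mex{3,2,1,0} = 4
G(10) = mex{4,3,2,1} = 0
G(11) = mex{0,4,3,2} = 1
G(12) = mex{1,0,4,3} = 2
G(13) = mex{2,1,0,4} = 3
G(14) = mex{3,2,1,0} = 4
G(n+5) = G(n) holds for n = 0,…,3 (a full window of length max(S) = 4), so the sequence is purely periodic with period 5.

5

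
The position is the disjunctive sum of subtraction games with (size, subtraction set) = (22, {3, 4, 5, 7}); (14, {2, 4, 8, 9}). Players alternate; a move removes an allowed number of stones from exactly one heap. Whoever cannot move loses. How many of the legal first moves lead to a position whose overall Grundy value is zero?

Heap A, S = {3, 4, 5, 7}:
n :  0  1  2  3  4  5  6  7  8  9 10 11 12 13 14 15 16 17 18 19 20 21 22
G :  0  0  0  1  1  1  2  2  2  3  0  0  0  1  1  1  2  2  2  3  0  0  0
G_A(22) = 0.
Heap B, S = {2, 4, 8, 9}:
G(0) = 0
G(1) = mex{} = 0
G(2) = mex{0} = 1
G(3) = mex{0} = 1
G(4) = mex{1,0} = 2
G(5) = mex{1,0} = 2
G(6) = mex{2,1} = 0
G(7) = mex{2,1} = 0
G(8) = mex{0,2,0} = 1
G(9) = mex{0,2,0,0} = 1
G(10) = mex{1,0,1,0} = 2
G(11) = mex{1,0,1,1} = 2
G(12) = mex{2,1,2,1} = 0
G(13) = mex{2,1,2,2} = 0
G(14) = mex{0,2,0,2} = 1
G_B(14) = 1.
Combined Grundy value = 0 ⊕ 1 = 1.
A winning move leaves total XOR = 0, i.e. changes one component's Grundy value g to g ⊕ X where X is the current total.
Heap A: need g' = 0⊕1 = 1. Options: 22−3→G=3, 22−4→G=2, 22−5→G=2, 22−7→G=1. Hits: 1.
Heap B: need g' = 1⊕1 = 0. Options: 14−2→G=0, 14−4→G=2, 14−8→G=0, 14−9→G=2. Hits: 2.

3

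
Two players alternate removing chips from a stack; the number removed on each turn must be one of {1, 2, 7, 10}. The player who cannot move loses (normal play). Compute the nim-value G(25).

G(0) = 0
G(1) = mex{0} = 1
G(2) = mex{1,0} = 2
G(3) = mex{2,1} = 0
G(4) = mex{0,2} = 1
G(5) = mex{1,0} = 2
G(6) = mex{2,1} = 0
G(7) = mex{0,2,0} = 1
G(8) = mex{1,0,1} = 2
G(9) = mex{2,1,2} = 0
G(10) = mex{0,2,0,0} = 1
G(11) = mex{1,0,1,1} = 2
G(12) = mex{2,1,2,2} = 0
G(13) = mex{0,2,0,0} = 1
G(14) = mex{1,0,1,1} = 2
G(15) = mex{2,1,2,2} = 0
G(16) = mex{0,2,0,0} = 1
G(17) = mex{1,0,1,1} = 2
G(18) = mex{2,1,2,2} = 0
G(19) = mex{0,2,0,0} = 1
G(20) = mex{1,0,1,1} = 2
G(21) = mex{2,1,2,2} = 0
G(22) = mex{0,2,0,0} = 1
G(23) = mex{1,0,1,1} = 2
G(24) = mex{2,1,2,2} = 0
G(25) = mex{0,2,0,0} = 1

1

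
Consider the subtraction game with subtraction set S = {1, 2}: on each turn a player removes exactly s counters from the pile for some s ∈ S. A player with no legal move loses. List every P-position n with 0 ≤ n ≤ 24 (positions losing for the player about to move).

n :  0  1  2  3  4  5  6  7  8  9 10 11 12 13 14 15 16 17 18 19 20 21 22 23 24
G :  0  1  2  0  1  2  0  1  2  0  1  2  0  1  2  0  1  2  0  1  2  0  1  2  0
P-positions are exactly the n with G(n) = 0.

0, 3, 6, 9, 12, 15, 18, 21, 24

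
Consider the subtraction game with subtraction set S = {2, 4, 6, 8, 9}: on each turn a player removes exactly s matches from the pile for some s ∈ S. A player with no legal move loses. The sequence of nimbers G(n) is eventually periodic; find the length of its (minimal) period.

11

n :  0  1  2  3  4  5  6  7  8  9 10 11 12 13 14 15 16 17 18 19 20 21 22 23
G :  0  0  1  1  2  2  3  3  4  4  5  0  0  1  1  2  2  3  3  4  4  5  0  0
G(n+11) = G(n) holds for n = 0,…,8 (a full window of length max(S) = 9), so the sequence is purely periodic with period 11.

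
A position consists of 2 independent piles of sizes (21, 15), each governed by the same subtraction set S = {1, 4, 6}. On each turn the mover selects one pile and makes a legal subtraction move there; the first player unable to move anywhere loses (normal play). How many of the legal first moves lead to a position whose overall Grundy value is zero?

All piles use S = {1, 4, 6}:
n :  0  1  2  3  4  5  6  7  8  9 10 11 12 13 14 15 16 17 18 19 20 21
G :  0  1  0  1  2  0  1  0  1  2  0  1  0  1  2  0  1  0  1  2  0  1
Pile A: G(21) = 1.
Pile B: G(15) = 0.
Combined Grundy value = 1 ⊕ 0 = 1.
A winning move leaves total XOR = 0, i.e. changes one component's Grundy value g to g ⊕ X where X is the current total.
Pile A: need g' = 1⊕1 = 0. Options: 21−1→G=0, 21−4→G=0, 21−6→G=0. Hits: 3.
Pile B: need g' = 0⊕1 = 1. Options: 15−1→G=2, 15−4→G=1, 15−6→G=2. Hits: 1.

4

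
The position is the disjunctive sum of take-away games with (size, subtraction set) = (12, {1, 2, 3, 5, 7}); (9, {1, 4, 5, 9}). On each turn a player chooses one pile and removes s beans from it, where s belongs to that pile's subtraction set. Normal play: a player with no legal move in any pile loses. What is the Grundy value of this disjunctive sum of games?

1

Pile A, S = {1, 2, 3, 5, 7}:
G(0) = 0
G(1) = mex{0} = 1
G(2) = mex{1,0} = 2
G(3) = mex{2,1,0} = 3
G(4) = mex{3,2,1} = 0
G(5) = mex{0,3,2,0} = 1
G(6) = mex{1,0,3,1} = 2
G(7) = mex{2,1,0,2,0} = 3
G(8) = mex{3,2,1,3,1} = 0
G(9) = mex{0,3,2,0,2} = 1
G(10) = mex{1,0,3,1,3} = 2
G(11) = mex{2,1,0,2,0} = 3
G(12) = mex{3,2,1,3,1} = 0
G_A(12) = 0.
Pile B, S = {1, 4, 5, 9}:
G(0) = 0
G(1) = mex{0} = 1
G(2) = mex{1} = 0
G(3) = mex{0} = 1
G(4) = mex{1,0} = 2
G(5) = mex{2,1,0} = 3
G(6) = mex{3,0,1} = 2
G(7) = mex{2,1,0} = 3
G(8) = mex{3,2,1} = 0
G(9) = mex{0,3,2,0} = 1
G_B(9) = 1.
Combined Grundy value = 0 ⊕ 1 = 1.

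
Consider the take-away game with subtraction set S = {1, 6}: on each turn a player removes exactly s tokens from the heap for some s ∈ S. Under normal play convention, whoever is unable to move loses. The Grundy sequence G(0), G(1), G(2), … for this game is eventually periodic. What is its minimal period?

n :  0  1  2  3  4  5  6  7  8  9 10 11 12 13 14 15
G :  0  1  0  1  0  1  2  0  1  0  1  0  1  2  0  1
G(n+7) = G(n) holds for n = 0,…,5 (a full window of length max(S) = 6), so the sequence is purely periodic with period 7.

7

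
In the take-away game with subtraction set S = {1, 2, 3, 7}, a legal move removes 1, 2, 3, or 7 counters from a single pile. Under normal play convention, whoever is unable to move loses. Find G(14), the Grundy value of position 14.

n :  0  1  2  3  4  5  6  7  8  9 10 11 12 13 14
G :  0  1  2  3  0  1  2  3  0  1  2  3  0  1  2

2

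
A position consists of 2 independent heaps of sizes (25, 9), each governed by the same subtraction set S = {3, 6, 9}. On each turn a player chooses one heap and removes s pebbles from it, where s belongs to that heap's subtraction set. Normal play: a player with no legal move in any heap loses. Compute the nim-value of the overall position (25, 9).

All heaps use S = {3, 6, 9}:
G(0) = 0
G(1) = mex{} = 0
G(2) = mex{} = 0
G(3) = mex{0} = 1
G(4) = mex{0} = 1
G(5) = mex{0} = 1
G(6) = mex{1,0} = 2
G(7) = mex{1,0} = 2
G(8) = mex{1,0} = 2
G(9) = mex{2,1,0} = 3
G(10) = mex{2,1,0} = 3
G(11) = mex{2,1,0} = 3
G(12) = mex{3,2,1} = 0
G(13) = mex{3,2,1} = 0
G(14) = mex{3,2,1} = 0
G(15) = mex{0,3,2} = 1
G(16) = mex{0,3,2} = 1
G(17) = mex{0,3,2} = 1
G(18) = mex{1,0,3} = 2
G(19) = mex{1,0,3} = 2
G(20) = mex{1,0,3} = 2
G(21) = mex{2,1,0} = 3
G(22) = mex{2,1,0} = 3
G(23) = mex{2,1,0} = 3
G(24) = mex{3,2,1} = 0
G(25) = mex{3,2,1} = 0
Heap A: G(25) = 0.
Heap B: G(9) = 3.
Combined Grundy value = 0 ⊕ 3 = 3.

3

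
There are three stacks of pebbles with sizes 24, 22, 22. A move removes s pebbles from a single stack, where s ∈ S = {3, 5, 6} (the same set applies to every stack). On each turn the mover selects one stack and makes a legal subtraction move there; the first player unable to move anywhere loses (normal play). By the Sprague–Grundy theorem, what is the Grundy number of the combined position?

2

All stacks use S = {3, 5, 6}:
n :  0  1  2  3  4  5  6  7  8  9 10 11 12 13 14 15 16 17 18 19 20 21 22 23 24
G :  0  0  0  1  1  1  2  2  2  0  0  0  1  1  1  2  2  2  0  0  0  1  1  1  2
Stack A: G(24) = 2.
Stack B: G(22) = 1.
Stack C: G(22) = 1.
Combined Grundy value = 2 ⊕ 1 ⊕ 1 = 2.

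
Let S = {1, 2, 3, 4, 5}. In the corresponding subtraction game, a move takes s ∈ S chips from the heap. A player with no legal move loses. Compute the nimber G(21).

n :  0  1  2  3  4  5  6  7  8  9 10 11 12 13 14 15 16 17 18 19 20 21
G :  0  1  2  3  4  5  0  1  2  3  4  5  0  1  2  3  4  5  0  1  2  3

3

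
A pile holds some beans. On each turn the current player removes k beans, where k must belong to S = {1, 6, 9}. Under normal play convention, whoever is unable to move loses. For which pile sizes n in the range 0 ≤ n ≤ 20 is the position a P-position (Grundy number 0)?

G(0) = 0
G(1) = mex{0} = 1
G(2) = mex{1} = 0
G(3) = mex{0} = 1
G(4) = mex{1} = 0
G(5) = mex{0} = 1
G(6) = mex{1,0} = 2
G(7) = mex{2,1} = 0
G(8) = mex{0,0} = 1
G(9) = mex{1,1,0} = 2
G(10) = mex{2,0,1} = 3
G(11) = mex{3,1,0} = 2
G(12) = mex{2,2,1} = 0
G(13) = mex{0,0,0} = 1
G(14) = mex{1,1,1} = 0
G(15) = mex{0,2,2} = 1
G(16) = mex{1,3,0} = 2
G(17) = mex{2,2,1} = 0
G(18) = mex{0,0,2} = 1
G(19) = mex{1,1,3} = 0
G(20) = mex{0,0,2} = 1
P-positions are exactly the n with G(n) = 0.

0, 2, 4, 7, 12, 14, 17, 19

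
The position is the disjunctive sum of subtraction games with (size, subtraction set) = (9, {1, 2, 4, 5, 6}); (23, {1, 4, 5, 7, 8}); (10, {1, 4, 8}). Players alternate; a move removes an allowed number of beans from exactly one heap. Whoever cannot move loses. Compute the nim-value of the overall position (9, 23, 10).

1

Heap A, S = {1, 2, 4, 5, 6}:
G(0) = 0
G(1) = mex{0} = 1
G(2) = mex{1,0} = 2
G(3) = mex{2,1} = 0
G(4) = mex{0,2,0} = 1
G(5) = mex{1,0,1,0} = 2
G(6) = mex{2,1,2,1,0} = 3
G(7) = mex{3,2,0,2,1} = 4
G(8) = mex{4,3,1,0,2} = 5
G(9) = mex{5,4,2,1,0} = 3
G_A(9) = 3.
Heap B, S = {1, 4, 5, 7, 8}:
G(0) = 0
G(1) = mex{0} = 1
G(2) = mex{1} = 0
G(3) = mex{0} = 1
G(4) = mex{1,0} = 2
G(5) = mex{2,1,0} = 3
G(6) = mex{3,0,1} = 2
G(7) = mex{2,1,0,0} = 3
G(8) = mex{3,2,1,1,0} = 4
G(9) = mex{4,3,2,0,1} = 5
G(10) = mex{5,2,3,1,0} = 4
G(11) = mex{4,3,2,2,1} = 0
G(12) = mex{0,4,3,3,2} = 1
G(13) = mex{1,5,4,2,3} = 0
G(14) = mex{0,4,5,3,2} = 1
G(15) = mex{1,0,4,4,3} = 2
G(16) = mex{2,1,0,5,4} = 3
G(17) = mex{3,0,1,4,5} = 2
G(18) = mex{2,1,0,0,4} = 3
G(19) = mex{3,2,1,1,0} = 4
G(20) = mex{4,3,2,0,1} = 5
G(21) = mex{5,2,3,1,0} = 4
G(22) = mex{4,3,2,2,1} = 0
G(23) = mex{0,4,3,3,2} = 1
G_B(23) = 1.
Heap C, S = {1, 4, 8}:
n :  0  1  2  3  4  5  6  7  8  9 10
G :  0  1  0  1  2  0  1  0  1  2  3
G_C(10) = 3.
Combined Grundy value = 3 ⊕ 1 ⊕ 3 = 1.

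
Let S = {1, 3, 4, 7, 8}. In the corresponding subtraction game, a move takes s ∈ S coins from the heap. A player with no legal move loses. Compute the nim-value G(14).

n :  0  1  2  3  4  5  6  7  8  9 10 11 12 13 14
G :  0  1  0  1  2  3  2  3  4  5  4  0  1  0  1

1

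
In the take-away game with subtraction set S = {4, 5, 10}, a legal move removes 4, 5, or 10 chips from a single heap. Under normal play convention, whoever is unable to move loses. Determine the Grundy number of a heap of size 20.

n :  0  1  2  3  4  5  6  7  8  9 10 11 12 13 14 15 16 17 18 19 20
G :  0  0  0  0  1  1  1  1  2  0  2  2  3  1  3  0  0  0  0  1  1

1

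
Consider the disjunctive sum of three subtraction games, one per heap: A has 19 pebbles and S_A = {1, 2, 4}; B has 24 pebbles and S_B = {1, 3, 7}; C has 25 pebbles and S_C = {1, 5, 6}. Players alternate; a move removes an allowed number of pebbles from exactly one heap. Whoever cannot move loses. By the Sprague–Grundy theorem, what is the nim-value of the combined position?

Heap A, S = {1, 2, 4}:
n :  0  1  2  3  4  5  6  7  8  9 10 11 12 13 14 15 16 17 18 19
G :  0  1  2  0  1  2  0  1  2  0  1  2  0  1  2  0  1  2  0  1
G_A(19) = 1.
Heap B, S = {1, 3, 7}:
G(0) = 0
G(1) = mex{0} = 1
G(2) = mex{1} = 0
G(3) = mex{0,0} = 1
G(4) = mex{1,1} = 0
G(5) = mex{0,0} = 1
G(6) = mex{1,1} = 0
G(7) = mex{0,0,0} = 1
G(8) = mex{1,1,1} = 0
G(9) = mex{0,0,0} = 1
G(10) = mex{1,1,1} = 0
G(11) = mex{0,0,0} = 1
G(12) = mex{1,1,1} = 0
G(13) = mex{0,0,0} = 1
G(14) = mex{1,1,1} = 0
G(15) = mex{0,0,0} = 1
G(16) = mex{1,1,1} = 0
G(17) = mex{0,0,0} = 1
G(18) = mex{1,1,1} = 0
G(19) = mex{0,0,0} = 1
G(20) = mex{1,1,1} = 0
G(21) = mex{0,0,0} = 1
G(22) = mex{1,1,1} = 0
G(23) = mex{0,0,0} = 1
G(24) = mex{1,1,1} = 0
G_B(24) = 0.
Heap C, S = {1, 5, 6}:
G(0) = 0
G(1) = mex{0} = 1
G(2) = mex{1} = 0
G(3) = mex{0} = 1
G(4) = mex{1} = 0
G(5) = mex{0,0} = 1
G(6) = mex{1,1,0} = 2
G(7) = mex{2,0,1} = 3
G(8) = mex{3,1,0} = 2
G(9) = mex{2,0,1} = 3
G(10) = mex{3,1,0} = 2
G(11) = mex{2,2,1} = 0
G(12) = mex{0,3,2} = 1
G(13) = mex{1,2,3} = 0
G(14) = mex{0,3,2} = 1
G(15) = mex{1,2,3} = 0
G(16) = mex{0,0,2} = 1
G(17) = mex{1,1,0} = 2
G(18) = mex{2,0,1} = 3
G(19) = mex{3,1,0} = 2
G(20) = mex{2,0,1} = 3
G(21) = mex{3,1,0} = 2
G(22) = mex{2,2,1} = 0
G(23) = mex{0,3,2} = 1
G(24) = mex{1,2,3} = 0
G(25) = mex{0,3,2} = 1
G_C(25) = 1.
Combined Grundy value = 1 ⊕ 0 ⊕ 1 = 0.

0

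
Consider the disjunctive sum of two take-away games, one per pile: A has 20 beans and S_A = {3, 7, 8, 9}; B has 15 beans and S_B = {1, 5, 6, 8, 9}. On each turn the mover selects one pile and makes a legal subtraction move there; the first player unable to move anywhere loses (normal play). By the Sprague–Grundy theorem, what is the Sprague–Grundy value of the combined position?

0

Pile A, S = {3, 7, 8, 9}:
G(0) = 0
G(1) = mex{} = 0
G(2) = mex{} = 0
G(3) = mex{0} = 1
G(4) = mex{0} = 1
G(5) = mex{0} = 1
G(6) = mex{1} = 0
G(7) = mex{1,0} = 2
G(8) = mex{1,0,0} = 2
G(9) = mex{0,0,0,0} = 1
G(10) = mex{2,1,0,0} = 3
G(11) = mex{2,1,1,0} = 3
G(12) = mex{1,1,1,1} = 0
G(13) = mex{3,0,1,1} = 2
G(14) = mex{3,2,0,1} = 4
G(15) = mex{0,2,2,0} = 1
G(16) = mex{2,1,2,2} = 0
G(17) = mex{4,3,1,2} = 0
G(18) = mex{1,3,3,1} = 0
G(19) = mex{0,0,3,3} = 1
G(20) = mex{0,2,0,3} = 1
G_A(20) = 1.
Pile B, S = {1, 5, 6, 8, 9}:
G(0) = 0
G(1) = mex{0} = 1
G(2) = mex{1} = 0
G(3) = mex{0} = 1
G(4) = mex{1} = 0
G(5) = mex{0,0} = 1
G(6) = mex{1,1,0} = 2
G(7) = mex{2,0,1} = 3
G(8) = mex{3,1,0,0} = 2
G(9) = mex{2,0,1,1,0} = 3
G(10) = mex{3,1,0,0,1} = 2
G(11) = mex{2,2,1,1,0} = 3
G(12) = mex{3,3,2,0,1} = 4
G(13) = mex{4,2,3,1,0} = 5
G(14) = mex{5,3,2,2,1} = 0
G(15) = mex{0,2,3,3,2} = 1
G_B(15) = 1.
Combined Grundy value = 1 ⊕ 1 = 0.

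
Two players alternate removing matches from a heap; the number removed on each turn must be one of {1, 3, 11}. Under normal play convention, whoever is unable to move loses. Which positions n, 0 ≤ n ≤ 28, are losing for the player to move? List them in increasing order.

0, 2, 4, 6, 8, 10, 12, 14, 16, 18, 20, 22, 24, 26, 28

n :  0  1  2  3  4  5  6  7  8  9 10 11 12 13 14 15 16 17 18 19 20 21 22 23 24 25 26 27 28
G :  0  1  0  1  0  1  0  1  0  1  0  1  0  1  0  1  0  1  0  1  0  1  0  1  0  1  0  1  0
P-positions are exactly the n with G(n) = 0.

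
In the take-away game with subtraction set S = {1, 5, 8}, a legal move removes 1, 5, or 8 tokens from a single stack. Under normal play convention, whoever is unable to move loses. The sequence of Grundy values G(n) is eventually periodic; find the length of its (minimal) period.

G(0) = 0
G(1) = mex{0} = 1
G(2) = mex{1} = 0
G(3) = mex{0} = 1
G(4) = mex{1} = 0
G(5) = mex{0,0} = 1
G(6) = mex{1,1} = 0
G(7) = mex{0,0} = 1
G(8) = mex{1,1,0} = 2
G(9) = mex{2,0,1} = 3
G(10) = mex{3,1,0} = 2
G(11) = mex{2,0,1} = 3
G(12) = mex{3,1,0} = 2
G(13) = mex{2,2,1} = 0
G(14) = mex{0,3,0} = 1
G(15) = mex{1,2,1} = 0
G(16) = mex{0,3,2} = 1
G(17) = mex{1,2,3} = 0
G(18) = mex{0,0,2} = 1
G(19) = mex{1,1,3} = 0
G(20) = mex{0,0,2} = 1
G(21) = mex{1,1,0} = 2
G(22) = mex{2,0,1} = 3
G(23) = mex{3,1,0} = 2
G(24) = mex{2,0,1} = 3
G(25) = mex{3,1,0} = 2
G(26) = mex{2,2,1} = 0
G(27) = mex{0,3,0} = 1
G(n+13) = G(n) holds for n = 0,…,7 (a full window of length max(S) = 8), so the sequence is purely periodic with period 13.

13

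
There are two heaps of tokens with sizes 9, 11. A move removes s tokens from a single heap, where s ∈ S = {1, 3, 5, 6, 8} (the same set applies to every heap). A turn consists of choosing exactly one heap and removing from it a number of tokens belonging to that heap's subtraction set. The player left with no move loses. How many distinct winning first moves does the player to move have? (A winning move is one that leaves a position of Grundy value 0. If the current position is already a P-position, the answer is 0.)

All heaps use S = {1, 3, 5, 6, 8}:
G(0) = 0
G(1) = mex{0} = 1
G(2) = mex{1} = 0
G(3) = mex{0,0} = 1
G(4) = mex{1,1} = 0
G(5) = mex{0,0,0} = 1
G(6) = mex{1,1,1,0} = 2
G(7) = mex{2,0,0,1} = 3
G(8) = mex{3,1,1,0,0} = 2
G(9) = mex{2,2,0,1,1} = 3
G(10) = mex{3,3,1,0,0} = 2
G(11) = mex{2,2,2,1,1} = 0
Heap A: G(9) = 3.
Heap B: G(11) = 0.
Combined Grundy value = 3 ⊕ 0 = 3.
A winning move leaves total XOR = 0, i.e. changes one component's Grundy value g to g ⊕ X where X is the current total.
Heap A: need g' = 3⊕3 = 0. Options: 9−1→G=2, 9−3→G=2, 9−5→G=0, 9−6→G=1, 9−8→G=1. Hits: 1.
Heap B: need g' = 0⊕3 = 3. Options: 11−1→G=2, 11−3→G=2, 11−5→G=2, 11−6→G=1, 11−8→G=1. Hits: 0.

1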